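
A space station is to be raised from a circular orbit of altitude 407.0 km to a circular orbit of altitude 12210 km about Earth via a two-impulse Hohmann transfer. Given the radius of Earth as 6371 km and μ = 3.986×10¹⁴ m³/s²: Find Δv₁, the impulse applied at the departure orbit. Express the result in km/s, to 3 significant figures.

Δv ≈ 1.61 km/s

r₁ = 6371 + 407.0 = 6778.0 km = 6.7780×10⁶ m.
r₂ = 6371 + 12210 = 18581 km = 1.8581×10⁷ m.
Transfer ellipse a_t = (r₁ + r₂)/2 = 1.268×10⁷ m.
At r₁: circular v_c1 = √(μ/r₁) = 7669 m/s; transfer-perigee v_p = √[μ(2/r₁ − 1/a_t)] = 9283 m/s.
Δv₁ = v_p − v_c1 = 1615 m/s.
= 1.615 km/s.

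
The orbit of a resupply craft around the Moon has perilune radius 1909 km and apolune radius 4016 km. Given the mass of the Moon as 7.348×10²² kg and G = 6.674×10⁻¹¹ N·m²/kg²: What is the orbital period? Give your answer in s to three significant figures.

T ≈ 14500 s

μ = GM = 6.674×10⁻¹¹ × 7.348×10²² = 4.904×10¹² m³/s².
Semi-major axis a = (r_p + r_a)/2 = (1909.0 + 4016.0)/2 = 2962.5 km = 2.962×10⁶ m.
By Kepler's third law T = 2π√(a³/μ) = 2π × 2.303×10³ = 1.447×10⁴ s.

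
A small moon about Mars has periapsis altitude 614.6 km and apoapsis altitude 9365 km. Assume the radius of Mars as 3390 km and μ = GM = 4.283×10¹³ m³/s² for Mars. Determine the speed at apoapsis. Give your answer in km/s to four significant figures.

r_p = 3390 + 614.6 = 4004.6 km = 4.0046×10⁶ m.
r_a = 3390 + 9365 = 12755 km = 1.2755×10⁷ m.
Semi-major axis a = (r_p + r_a)/2 = 8379.8 km = 8.380×10⁶ m.
Vis-viva: v² = μ(2/r − 1/a) = 4.283×10¹³ × (1.568×10⁻⁷ − 1.193×10⁻⁷) = 1.605×10⁶ m²/s².
v = 1267 m/s = 1.267 km/s.

v ≈ 1.267 km/s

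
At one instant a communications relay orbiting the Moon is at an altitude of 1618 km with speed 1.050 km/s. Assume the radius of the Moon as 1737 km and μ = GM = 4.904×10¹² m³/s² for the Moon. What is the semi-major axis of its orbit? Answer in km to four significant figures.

a ≈ 2693 km

r = 1737 + 1618 = 3355.0 km = 3.355×10⁶ m.
Specific orbital energy ε = v²/2 − μ/r = (1050)²/2 − 4.904×10¹²/3.355×10⁶ = -9.104×10⁵ J/kg.
Since ε = −μ/(2a), a = −μ/(2ε) = 2.693×10⁶ m = 2693.2 km.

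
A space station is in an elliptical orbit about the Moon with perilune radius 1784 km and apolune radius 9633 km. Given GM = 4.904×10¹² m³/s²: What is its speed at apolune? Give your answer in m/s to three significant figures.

Semi-major axis a = (r_p + r_a)/2 = 5708.5 km = 5.708×10⁶ m.
Vis-viva: v² = μ(2/r − 1/a) = 4.904×10¹² × (2.076×10⁻⁷ − 1.752×10⁻⁷) = 1.591×10⁵ m²/s².
v = 398.9 m/s.

v ≈ 399 m/s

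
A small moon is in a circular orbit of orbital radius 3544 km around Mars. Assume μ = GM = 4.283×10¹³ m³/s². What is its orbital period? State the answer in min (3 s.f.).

r = 3544 km = 3.544×10⁶ m.
Kepler's third law: T = 2π√(r³/μ) = 2π√((3.544×10⁶)³ / 4.283×10¹³).
r³/μ = 1.039×10⁶ s², so T = 2π × 1.019×10³ = 6.405×10³ s.
Converting: 6.405×10³ s ÷ 60.00 = 106.8 min.

T ≈ 107 min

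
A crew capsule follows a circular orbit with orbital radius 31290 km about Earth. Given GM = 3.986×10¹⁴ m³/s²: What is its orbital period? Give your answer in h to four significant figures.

r = 31290 km = 3.129×10⁷ m.
Kepler's third law: T = 2π√(r³/μ) = 2π√((3.129×10⁷)³ / 3.986×10¹⁴).
r³/μ = 7.686×10⁷ s², so T = 2π × 8.767×10³ = 5.508×10⁴ s.
Converting: 5.508×10⁴ s ÷ 3600 = 15.30 h.

T ≈ 15.30 h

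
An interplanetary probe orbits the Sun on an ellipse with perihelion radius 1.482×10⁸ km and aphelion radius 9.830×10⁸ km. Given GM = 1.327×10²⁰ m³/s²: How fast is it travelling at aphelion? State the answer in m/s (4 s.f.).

Semi-major axis a = (r_p + r_a)/2 = 5.6560×10⁸ km = 5.656×10¹¹ m.
Vis-viva: v² = μ(2/r − 1/a) = 1.327×10²⁰ × (2.035×10⁻¹² − 1.768×10⁻¹²) = 3.537×10⁷ m²/s².
v = 5947 m/s.

v ≈ 5947 m/s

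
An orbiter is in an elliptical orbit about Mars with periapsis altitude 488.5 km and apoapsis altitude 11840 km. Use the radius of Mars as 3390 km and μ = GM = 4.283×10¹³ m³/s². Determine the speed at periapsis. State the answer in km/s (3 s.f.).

v ≈ 4.20 km/s

r_p = 3390 + 488.5 = 3878.5 km = 3.8785×10⁶ m.
r_a = 3390 + 11840 = 15230 km = 1.5230×10⁷ m.
Semi-major axis a = (r_p + r_a)/2 = 9554.2 km = 9.554×10⁶ m.
Vis-viva: v² = μ(2/r − 1/a) = 4.283×10¹³ × (5.157×10⁻⁷ − 1.047×10⁻⁷) = 1.760×10⁷ m²/s².
v = 4196 m/s = 4.196 km/s.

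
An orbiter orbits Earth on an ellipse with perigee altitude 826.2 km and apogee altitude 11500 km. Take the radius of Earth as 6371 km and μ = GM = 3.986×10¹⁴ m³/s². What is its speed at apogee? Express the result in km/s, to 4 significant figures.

v ≈ 3.579 km/s

r_p = 6371 + 826.2 = 7197.2 km = 7.1972×10⁶ m.
r_a = 6371 + 11500 = 17871 km = 1.7871×10⁷ m.
Semi-major axis a = (r_p + r_a)/2 = 12534 km = 1.253×10⁷ m.
Vis-viva: v² = μ(2/r − 1/a) = 3.986×10¹⁴ × (1.119×10⁻⁷ − 7.978×10⁻⁸) = 1.281×10⁷ m²/s².
v = 3579 m/s = 3.579 km/s.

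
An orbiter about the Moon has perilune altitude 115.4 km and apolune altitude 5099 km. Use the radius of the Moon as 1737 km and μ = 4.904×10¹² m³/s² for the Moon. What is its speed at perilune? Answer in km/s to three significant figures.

r_p = 1737 + 115.4 = 1852.4 km = 1.8524×10⁶ m.
r_a = 1737 + 5099 = 6836.0 km = 6.8360×10⁶ m.
Semi-major axis a = (r_p + r_a)/2 = 4344.2 km = 4.344×10⁶ m.
Vis-viva: v² = μ(2/r − 1/a) = 4.904×10¹² × (1.080×10⁻⁶ − 2.302×10⁻⁷) = 4.166×10⁶ m²/s².
v = 2041 m/s = 2.041 km/s.

v ≈ 2.04 km/s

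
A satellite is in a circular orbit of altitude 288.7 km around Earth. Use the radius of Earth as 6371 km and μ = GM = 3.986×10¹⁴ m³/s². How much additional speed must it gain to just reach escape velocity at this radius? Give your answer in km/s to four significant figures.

Δv ≈ 3.205 km/s

r = 6371 + 288.7 = 6659.7 km = 6.6597×10⁶ m.
Circular speed v_c = √(μ/r) = 7736 m/s.
Escape speed v_esc = √(2μ/r) = √2 × v_c = 10940 m/s.
Δv = v_esc − v_c = 3205 m/s = 3.205 km/s.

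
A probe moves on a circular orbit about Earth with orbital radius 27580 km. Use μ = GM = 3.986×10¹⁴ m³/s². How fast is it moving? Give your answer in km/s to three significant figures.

v ≈ 3.80 km/s

r = 27580 km = 2.758×10⁷ m.
For a circular orbit v = √(μ/r) = √(3.986×10¹⁴ / 2.758×10⁷) = √(1.445×10⁷) = 3802 m/s.
That is 3.802 km/s.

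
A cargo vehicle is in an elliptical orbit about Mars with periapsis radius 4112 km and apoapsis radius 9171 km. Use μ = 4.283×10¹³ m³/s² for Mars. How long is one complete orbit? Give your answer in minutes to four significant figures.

Semi-major axis a = (r_p + r_a)/2 = (4112.0 + 9171.0)/2 = 6641.5 km = 6.642×10⁶ m.
By Kepler's third law T = 2π√(a³/μ) = 2π × 2.615×10³ = 1.643×10⁴ s.
= 273.9 minutes.

T ≈ 273.9 minutes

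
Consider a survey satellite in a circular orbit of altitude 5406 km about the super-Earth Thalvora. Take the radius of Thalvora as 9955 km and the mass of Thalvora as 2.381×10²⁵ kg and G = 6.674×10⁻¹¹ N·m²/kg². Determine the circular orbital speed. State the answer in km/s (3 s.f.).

μ = GM = 6.674×10⁻¹¹ × 2.381×10²⁵ = 1.589×10¹⁵ m³/s².
r = 9955 + 5406 = 15361 km = 1.5361×10⁷ m.
For a circular orbit v = √(μ/r) = √(1.589×10¹⁵ / 1.536×10⁷) = √(1.034×10⁸) = 10170 m/s.
That is 10.17 km/s.

v ≈ 10.2 km/s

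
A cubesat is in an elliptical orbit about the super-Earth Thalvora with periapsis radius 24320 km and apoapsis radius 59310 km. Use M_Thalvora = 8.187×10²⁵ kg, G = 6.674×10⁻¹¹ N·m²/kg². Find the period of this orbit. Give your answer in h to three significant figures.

μ = GM = 6.674×10⁻¹¹ × 8.187×10²⁵ = 5.464×10¹⁵ m³/s².
Semi-major axis a = (r_p + r_a)/2 = (24320 + 59310)/2 = 41815 km = 4.182×10⁷ m.
By Kepler's third law T = 2π√(a³/μ) = 2π × 3.658×10³ = 2.298×10⁴ s.
= 6.384 h.

T ≈ 6.38 h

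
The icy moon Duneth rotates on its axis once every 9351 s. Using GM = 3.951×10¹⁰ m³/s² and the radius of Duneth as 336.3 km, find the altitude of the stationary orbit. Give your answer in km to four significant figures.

A synchronous orbit has period T, so by Kepler's third law a = (μT²/4π²)^(1/3).
μT²/4π² = 3.951×10¹⁰ × (9.351×10³)² / 39.48 = 8.751×10¹⁶ m³.
a = 4.440×10⁵ m = 443.97 km.
Altitude h = a − R = 443.97 − 336.3 = 107.67 km.

h_sync ≈ 107.7 km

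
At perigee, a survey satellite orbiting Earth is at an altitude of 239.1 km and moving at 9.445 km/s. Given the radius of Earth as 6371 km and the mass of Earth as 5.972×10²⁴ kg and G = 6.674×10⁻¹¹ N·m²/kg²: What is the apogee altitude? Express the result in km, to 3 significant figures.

μ = GM = 6.674×10⁻¹¹ × 5.972×10²⁴ = 3.986×10¹⁴ m³/s².
r_p = 6371 + 239.1 = 6610.1 km = 6.610×10⁶ m.
Specific energy ε = v²/2 − μ/r = -1.569×10⁷ J/kg, so a = −μ/(2ε) = 1.270×10⁷ m.
The apsides satisfy r_p + r_a = 2a, so the apogee radius is 2a − r_p = 1.879×10⁷ m = 18787 km.
Apogee altitude = 18787 − 6371 = 12416 km.

apogee altitude ≈ 12400 km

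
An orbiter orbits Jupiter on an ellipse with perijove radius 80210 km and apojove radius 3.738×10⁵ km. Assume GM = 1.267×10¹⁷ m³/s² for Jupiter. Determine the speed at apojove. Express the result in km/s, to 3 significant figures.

v ≈ 10.9 km/s

Semi-major axis a = (r_p + r_a)/2 = 2.2700×10⁵ km = 2.270×10⁸ m.
Vis-viva: v² = μ(2/r − 1/a) = 1.267×10¹⁷ × (5.350×10⁻⁹ − 4.405×10⁻⁹) = 1.198×10⁸ m²/s².
v = 10940 m/s = 10.94 km/s.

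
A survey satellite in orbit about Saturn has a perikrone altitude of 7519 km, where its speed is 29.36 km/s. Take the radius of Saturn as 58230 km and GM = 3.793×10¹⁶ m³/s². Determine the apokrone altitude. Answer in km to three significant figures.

apokrone altitude ≈ 1.36×10⁵ km

r_p = 58230 + 7519 = 65749 km = 6.575×10⁷ m.
Specific energy ε = v²/2 − μ/r = -1.459×10⁸ J/kg, so a = −μ/(2ε) = 1.300×10⁸ m.
The apsides satisfy r_p + r_a = 2a, so the apokrone radius is 2a − r_p = 1.942×10⁸ m = 1.9425×10⁵ km.
Apokrone altitude = 1.9425×10⁵ − 58230 = 1.3602×10⁵ km.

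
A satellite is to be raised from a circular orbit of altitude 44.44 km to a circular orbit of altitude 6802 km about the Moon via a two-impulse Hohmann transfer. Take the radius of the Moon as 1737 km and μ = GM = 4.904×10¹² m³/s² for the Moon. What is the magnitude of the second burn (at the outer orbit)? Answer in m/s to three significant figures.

r₁ = 1737 + 44.44 = 1781.4 km = 1.7814×10⁶ m.
r₂ = 1737 + 6802 = 8539.0 km = 8.5390×10⁶ m.
Transfer ellipse a_t = (r₁ + r₂)/2 = 5.160×10⁶ m.
At r₁: circular v_c1 = √(μ/r₁) = 1659 m/s; transfer-perilune v_p = √[μ(2/r₁ − 1/a_t)] = 2134 m/s.
At r₂: circular v_c2 = √(μ/r₂) = 757.8 m/s; transfer-apolune v_a = √[μ(2/r₂ − 1/a_t)] = 445.3 m/s.
Δv₂ = v_c2 − v_a = 312.6 m/s.

Δv ≈ 313 m/s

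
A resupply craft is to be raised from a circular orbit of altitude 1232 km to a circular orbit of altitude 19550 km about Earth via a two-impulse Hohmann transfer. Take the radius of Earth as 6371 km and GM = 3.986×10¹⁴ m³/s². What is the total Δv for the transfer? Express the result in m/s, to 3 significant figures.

r₁ = 6371 + 1232 = 7603.0 km = 7.6030×10⁶ m.
r₂ = 6371 + 19550 = 25921 km = 2.5921×10⁷ m.
Transfer ellipse a_t = (r₁ + r₂)/2 = 1.676×10⁷ m.
At r₁: circular v_c1 = √(μ/r₁) = 7241 m/s; transfer-perigee v_p = √[μ(2/r₁ − 1/a_t)] = 9004 m/s.
Δv₁ = v_p − v_c1 = 1763 m/s.
At r₂: circular v_c2 = √(μ/r₂) = 3921 m/s; transfer-apogee v_a = √[μ(2/r₂ − 1/a_t)] = 2641 m/s.
Δv₂ = v_c2 − v_a = 1280 m/s.
Total Δv = Δv₁ + Δv₂ = 3044 m/s.

Δv_total ≈ 3040 m/s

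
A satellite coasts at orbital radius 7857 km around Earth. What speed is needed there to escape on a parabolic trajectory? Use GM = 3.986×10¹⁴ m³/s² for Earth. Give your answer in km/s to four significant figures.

r = 7857 km = 7.857×10⁶ m.
Escape speed v_esc = √(2μ/r) = √(2 × 3.986×10¹⁴ / 7.857×10⁶) = √(1.015×10⁸) = 10070 m/s.
= 10.07 km/s.

v_esc ≈ 10.07 km/s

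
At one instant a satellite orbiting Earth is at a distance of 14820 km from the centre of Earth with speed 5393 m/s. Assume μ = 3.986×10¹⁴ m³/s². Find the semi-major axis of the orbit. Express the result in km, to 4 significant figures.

a ≈ 16130 km

r = 1.482×10⁷ m.
Specific orbital energy ε = v²/2 − μ/r = (5393)²/2 − 3.986×10¹⁴/1.482×10⁷ = -1.235×10⁷ J/kg.
Since ε = −μ/(2a), a = −μ/(2ε) = 1.613×10⁷ m = 16133 km.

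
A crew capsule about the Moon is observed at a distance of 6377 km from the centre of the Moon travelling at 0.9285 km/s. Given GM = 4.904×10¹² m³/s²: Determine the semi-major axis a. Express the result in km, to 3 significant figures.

r = 6.377×10⁶ m.
Vis-viva rearranged: 1/a = 2/r − v²/μ = 3.136×10⁻⁷ − 1.758×10⁻⁷ = 1.378×10⁻⁷ m⁻¹.
a = 7.255×10⁶ m = 7255.3 km.

a ≈ 7260 km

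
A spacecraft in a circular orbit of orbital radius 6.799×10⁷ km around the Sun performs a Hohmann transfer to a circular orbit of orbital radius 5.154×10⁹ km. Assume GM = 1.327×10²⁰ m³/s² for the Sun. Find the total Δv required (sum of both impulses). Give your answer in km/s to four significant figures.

Δv_total ≈ 22.15 km/s

r₁ = 6.799×10⁷ km = 6.799×10¹⁰ m.
r₂ = 5.154×10⁹ km = 5.154×10¹² m.
Transfer ellipse a_t = (r₁ + r₂)/2 = 2.611×10¹² m.
At r₁: circular v_c1 = √(μ/r₁) = 44180 m/s; transfer-perihelion v_p = √[μ(2/r₁ − 1/a_t)] = 62070 m/s.
Δv₁ = v_p − v_c1 = 17890 m/s.
At r₂: circular v_c2 = √(μ/r₂) = 5074 m/s; transfer-aphelion v_a = √[μ(2/r₂ − 1/a_t)] = 818.8 m/s.
Δv₂ = v_c2 − v_a = 4255 m/s.
Total Δv = Δv₁ + Δv₂ = 22150 m/s = 22.15 km/s.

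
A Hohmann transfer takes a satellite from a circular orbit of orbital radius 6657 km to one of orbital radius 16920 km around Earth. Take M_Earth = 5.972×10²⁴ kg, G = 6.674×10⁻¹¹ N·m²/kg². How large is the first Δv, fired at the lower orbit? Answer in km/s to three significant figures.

Δv ≈ 1.53 km/s

μ = GM = 6.674×10⁻¹¹ × 5.972×10²⁴ = 3.986×10¹⁴ m³/s².
r₁ = 6657 km = 6.657×10⁶ m.
r₂ = 16920 km = 1.692×10⁷ m.
Transfer ellipse a_t = (r₁ + r₂)/2 = 1.179×10⁷ m.
At r₁: circular v_c1 = √(μ/r₁) = 7738 m/s; transfer-perigee v_p = √[μ(2/r₁ − 1/a_t)] = 9270 m/s.
Δv₁ = v_p − v_c1 = 1532 m/s.
= 1.532 km/s.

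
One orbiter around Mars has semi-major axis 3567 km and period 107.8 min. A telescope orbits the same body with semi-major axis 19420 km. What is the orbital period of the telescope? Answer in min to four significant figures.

Kepler's third law: T² ∝ a³, so T₂ = T₁ (a₂/a₁)^(3/2).
a₂/a₁ = 5.444, (a₂/a₁)^(3/2) = 12.70.
T₂ = 107.8 × 12.70 = 1369 min.

T₂ ≈ 1369 min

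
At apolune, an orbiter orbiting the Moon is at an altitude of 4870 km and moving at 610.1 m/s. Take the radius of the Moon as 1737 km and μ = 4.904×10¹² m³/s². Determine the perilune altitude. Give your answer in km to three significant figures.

r_a = 1737 + 4870 = 6607.0 km = 6.607×10⁶ m.
Specific energy ε = v²/2 − μ/r = -5.561×10⁵ J/kg, so a = −μ/(2ε) = 4.409×10⁶ m.
The apsides satisfy r_p + r_a = 2a, so the perilune radius is 2a − r_a = 2.211×10⁶ m = 2211.0 km.
Perilune altitude = 2211.0 − 1737 = 474.05 km.

perilune altitude ≈ 474 km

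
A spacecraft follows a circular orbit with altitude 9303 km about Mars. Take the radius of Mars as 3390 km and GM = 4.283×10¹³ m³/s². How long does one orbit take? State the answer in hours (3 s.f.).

r = 3390 + 9303 = 12693 km = 1.2693×10⁷ m.
Kepler's third law: T = 2π√(r³/μ) = 2π√((1.269×10⁷)³ / 4.283×10¹³).
r³/μ = 4.775×10⁷ s², so T = 2π × 6.910×10³ = 4.342×10⁴ s.
Converting: 4.342×10⁴ s ÷ 3600 = 12.06 hours.

T ≈ 12.1 hours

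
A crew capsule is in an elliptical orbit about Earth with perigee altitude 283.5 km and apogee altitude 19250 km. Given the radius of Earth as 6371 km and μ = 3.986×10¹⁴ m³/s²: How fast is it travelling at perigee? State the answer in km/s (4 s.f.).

v ≈ 9.752 km/s

r_p = 6371 + 283.5 = 6654.5 km = 6.6545×10⁶ m.
r_a = 6371 + 19250 = 25621 km = 2.5621×10⁷ m.
Semi-major axis a = (r_p + r_a)/2 = 16138 km = 1.614×10⁷ m.
Vis-viva: v² = μ(2/r − 1/a) = 3.986×10¹⁴ × (3.005×10⁻⁷ − 6.197×10⁻⁸) = 9.510×10⁷ m²/s².
v = 9752 m/s = 9.752 km/s.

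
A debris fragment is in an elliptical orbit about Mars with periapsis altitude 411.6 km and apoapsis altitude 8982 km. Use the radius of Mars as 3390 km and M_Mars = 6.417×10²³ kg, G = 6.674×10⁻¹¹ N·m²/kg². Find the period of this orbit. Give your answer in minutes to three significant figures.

μ = GM = 6.674×10⁻¹¹ × 6.417×10²³ = 4.283×10¹³ m³/s².
r_p = 3390 + 411.6 = 3801.6 km = 3.8016×10⁶ m.
r_a = 3390 + 8982 = 12372 km = 1.2372×10⁷ m.
Semi-major axis a = (r_p + r_a)/2 = (3801.6 + 12372)/2 = 8086.8 km = 8.087×10⁶ m.
By Kepler's third law T = 2π√(a³/μ) = 2π × 3.514×10³ = 2.208×10⁴ s.
= 368.0 minutes.

T ≈ 368 minutes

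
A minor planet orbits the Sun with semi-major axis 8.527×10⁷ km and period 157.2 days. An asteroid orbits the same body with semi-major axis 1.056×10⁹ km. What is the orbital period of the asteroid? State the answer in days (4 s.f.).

Kepler's third law: T² ∝ a³, so T₂ = T₁ (a₂/a₁)^(3/2).
a₂/a₁ = 12.38, (a₂/a₁)^(3/2) = 43.58.
T₂ = 157.2 × 43.58 = 6851 days.

T₂ ≈ 6851 days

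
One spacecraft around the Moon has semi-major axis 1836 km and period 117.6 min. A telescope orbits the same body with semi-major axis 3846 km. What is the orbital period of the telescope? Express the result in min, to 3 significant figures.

T₂ ≈ 357 min

Kepler's third law: T² ∝ a³, so T₂ = T₁ (a₂/a₁)^(3/2).
a₂/a₁ = 2.095, (a₂/a₁)^(3/2) = 3.032.
T₂ = 117.6 × 3.032 = 356.5 min.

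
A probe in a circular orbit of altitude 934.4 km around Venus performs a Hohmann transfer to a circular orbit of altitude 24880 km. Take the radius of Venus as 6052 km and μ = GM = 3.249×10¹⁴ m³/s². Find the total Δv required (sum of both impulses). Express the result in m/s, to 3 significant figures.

r₁ = 6052 + 934.4 = 6986.4 km = 6.9864×10⁶ m.
r₂ = 6052 + 24880 = 30932 km = 3.0932×10⁷ m.
Transfer ellipse a_t = (r₁ + r₂)/2 = 1.896×10⁷ m.
At r₁: circular v_c1 = √(μ/r₁) = 6819 m/s; transfer-periapsis v_p = √[μ(2/r₁ − 1/a_t)] = 8710 m/s.
Δv₁ = v_p − v_c1 = 1891 m/s.
At r₂: circular v_c2 = √(μ/r₂) = 3241 m/s; transfer-apoapsis v_a = √[μ(2/r₂ − 1/a_t)] = 1967 m/s.
Δv₂ = v_c2 − v_a = 1274 m/s.
Total Δv = Δv₁ + Δv₂ = 3165 m/s.

Δv_total ≈ 3160 m/s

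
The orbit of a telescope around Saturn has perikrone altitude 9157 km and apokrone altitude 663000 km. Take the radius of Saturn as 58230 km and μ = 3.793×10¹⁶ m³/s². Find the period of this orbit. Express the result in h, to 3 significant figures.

r_p = 58230 + 9157 = 67387 km = 6.7387×10⁷ m.
r_a = 58230 + 663000 = 721230 km = 7.2123×10⁸ m.
Semi-major axis a = (r_p + r_a)/2 = (67387 + 7.2123×10⁵)/2 = 3.9431×10⁵ km = 3.943×10⁸ m.
By Kepler's third law T = 2π√(a³/μ) = 2π × 4.020×10⁴ = 2.526×10⁵ s.
= 70.17 h.

T ≈ 70.2 h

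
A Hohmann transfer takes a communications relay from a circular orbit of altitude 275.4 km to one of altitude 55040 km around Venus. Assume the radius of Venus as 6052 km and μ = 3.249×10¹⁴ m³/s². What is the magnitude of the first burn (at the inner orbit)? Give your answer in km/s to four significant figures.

Δv ≈ 2.481 km/s

r₁ = 6052 + 275.4 = 6327.4 km = 6.3274×10⁶ m.
r₂ = 6052 + 55040 = 61092 km = 6.1092×10⁷ m.
Transfer ellipse a_t = (r₁ + r₂)/2 = 3.371×10⁷ m.
At r₁: circular v_c1 = √(μ/r₁) = 7166 m/s; transfer-periapsis v_p = √[μ(2/r₁ − 1/a_t)] = 9647 m/s.
Δv₁ = v_p − v_c1 = 2481 m/s.
= 2.481 km/s.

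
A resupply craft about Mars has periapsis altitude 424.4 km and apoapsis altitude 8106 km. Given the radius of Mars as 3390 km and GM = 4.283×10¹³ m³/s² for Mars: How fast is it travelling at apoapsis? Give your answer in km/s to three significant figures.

r_p = 3390 + 424.4 = 3814.4 km = 3.8144×10⁶ m.
r_a = 3390 + 8106 = 11496 km = 1.1496×10⁷ m.
Semi-major axis a = (r_p + r_a)/2 = 7655.2 km = 7.655×10⁶ m.
Vis-viva: v² = μ(2/r − 1/a) = 4.283×10¹³ × (1.740×10⁻⁷ − 1.306×10⁻⁷) = 1.856×10⁶ m²/s².
v = 1362 m/s = 1.362 km/s.

v ≈ 1.36 km/s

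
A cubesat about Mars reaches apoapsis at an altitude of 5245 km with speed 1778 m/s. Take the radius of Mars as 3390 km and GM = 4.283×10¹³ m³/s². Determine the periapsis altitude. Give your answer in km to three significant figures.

periapsis altitude ≈ 649 km

r_a = 3390 + 5245 = 8635.0 km = 8.635×10⁶ m.
Specific energy ε = v²/2 − μ/r = -3.379×10⁶ J/kg, so a = −μ/(2ε) = 6.337×10⁶ m.
The apsides satisfy r_p + r_a = 2a, so the periapsis radius is 2a − r_a = 4.039×10⁶ m = 4038.8 km.
Periapsis altitude = 4038.8 − 3390 = 648.83 km.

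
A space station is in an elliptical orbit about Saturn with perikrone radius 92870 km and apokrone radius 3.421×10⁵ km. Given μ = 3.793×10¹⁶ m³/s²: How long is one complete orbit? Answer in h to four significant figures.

Semi-major axis a = (r_p + r_a)/2 = (92870 + 3.4210×10⁵)/2 = 2.1748×10⁵ km = 2.175×10⁸ m.
By Kepler's third law T = 2π√(a³/μ) = 2π × 1.647×10⁴ = 1.035×10⁵ s.
= 28.74 h.

T ≈ 28.74 h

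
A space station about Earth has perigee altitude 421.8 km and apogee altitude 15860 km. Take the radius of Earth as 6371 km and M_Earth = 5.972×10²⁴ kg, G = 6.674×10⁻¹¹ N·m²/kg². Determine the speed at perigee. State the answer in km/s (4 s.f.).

v ≈ 9.481 km/s

μ = GM = 6.674×10⁻¹¹ × 5.972×10²⁴ = 3.986×10¹⁴ m³/s².
r_p = 6371 + 421.8 = 6792.8 km = 6.7928×10⁶ m.
r_a = 6371 + 15860 = 22231 km = 2.2231×10⁷ m.
Semi-major axis a = (r_p + r_a)/2 = 14512 km = 1.451×10⁷ m.
Vis-viva: v² = μ(2/r − 1/a) = 3.986×10¹⁴ × (2.944×10⁻⁷ − 6.891×10⁻⁸) = 8.989×10⁷ m²/s².
v = 9481 m/s = 9.481 km/s.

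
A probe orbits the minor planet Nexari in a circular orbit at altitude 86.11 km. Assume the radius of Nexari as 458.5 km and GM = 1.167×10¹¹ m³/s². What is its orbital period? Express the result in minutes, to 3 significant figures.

T ≈ 123 minutes

r = 458.5 + 86.11 = 544.61 km = 5.4461×10⁵ m.
Kepler's third law: T = 2π√(r³/μ) = 2π√((5.446×10⁵)³ / 1.167×10¹¹).
r³/μ = 1.384×10⁶ s², so T = 2π × 1.177×10³ = 7.392×10³ s.
Converting: 7.392×10³ s ÷ 60.00 = 123.2 minutes.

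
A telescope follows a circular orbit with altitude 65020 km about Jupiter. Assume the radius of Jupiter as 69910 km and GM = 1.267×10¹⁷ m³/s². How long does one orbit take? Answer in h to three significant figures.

T ≈ 7.69 h

r = 69910 + 65020 = 134930 km = 1.3493×10⁸ m.
Kepler's third law: T = 2π√(r³/μ) = 2π√((1.349×10⁸)³ / 1.267×10¹⁷).
r³/μ = 1.939×10⁷ s², so T = 2π × 4.403×10³ = 2.767×10⁴ s.
Converting: 2.767×10⁴ s ÷ 3600 = 7.685 h.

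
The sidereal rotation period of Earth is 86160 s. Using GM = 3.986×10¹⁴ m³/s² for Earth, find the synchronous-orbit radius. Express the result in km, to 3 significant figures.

r_sync ≈ 42200 km

A synchronous orbit has period T, so by Kepler's third law a = (μT²/4π²)^(1/3).
μT²/4π² = 3.986×10¹⁴ × (8.616×10⁴)² / 39.48 = 7.495×10²² m³.
a = 4.216×10⁷ m = 42163 km.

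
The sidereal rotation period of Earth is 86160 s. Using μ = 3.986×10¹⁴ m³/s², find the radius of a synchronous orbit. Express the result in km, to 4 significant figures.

A synchronous orbit has period T, so by Kepler's third law a = (μT²/4π²)^(1/3).
μT²/4π² = 3.986×10¹⁴ × (8.616×10⁴)² / 39.48 = 7.495×10²² m³.
a = 4.216×10⁷ m = 42163 km.

r_sync ≈ 42160 km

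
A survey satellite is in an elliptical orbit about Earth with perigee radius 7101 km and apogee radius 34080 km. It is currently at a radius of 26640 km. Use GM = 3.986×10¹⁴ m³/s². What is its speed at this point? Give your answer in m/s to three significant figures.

Semi-major axis a = (r_p + r_a)/2 = 20590 km = 2.059×10⁷ m.
Vis-viva: v² = μ(2/r − 1/a) = 3.986×10¹⁴ × (7.508×10⁻⁸ − 4.857×10⁻⁸) = 1.057×10⁷ m²/s².
v = 3251 m/s.

v ≈ 3250 m/s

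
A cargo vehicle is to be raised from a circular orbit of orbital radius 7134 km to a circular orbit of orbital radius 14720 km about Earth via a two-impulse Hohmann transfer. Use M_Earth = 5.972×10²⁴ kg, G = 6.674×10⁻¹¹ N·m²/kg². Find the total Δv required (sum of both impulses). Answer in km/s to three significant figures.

Δv_total ≈ 2.20 km/s

μ = GM = 6.674×10⁻¹¹ × 5.972×10²⁴ = 3.986×10¹⁴ m³/s².
r₁ = 7134 km = 7.134×10⁶ m.
r₂ = 14720 km = 1.472×10⁷ m.
Transfer ellipse a_t = (r₁ + r₂)/2 = 1.093×10⁷ m.
At r₁: circular v_c1 = √(μ/r₁) = 7475 m/s; transfer-perigee v_p = √[μ(2/r₁ − 1/a_t)] = 8675 m/s.
Δv₁ = v_p − v_c1 = 1201 m/s.
At r₂: circular v_c2 = √(μ/r₂) = 5204 m/s; transfer-apogee v_a = √[μ(2/r₂ − 1/a_t)] = 4205 m/s.
Δv₂ = v_c2 − v_a = 999.0 m/s.
Total Δv = Δv₁ + Δv₂ = 2200 m/s = 2.200 km/s.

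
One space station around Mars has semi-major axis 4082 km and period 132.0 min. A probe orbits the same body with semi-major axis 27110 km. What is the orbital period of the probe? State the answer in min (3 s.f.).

T₂ ≈ 2260 min

Kepler's third law: T² ∝ a³, so T₂ = T₁ (a₂/a₁)^(3/2).
a₂/a₁ = 6.641, (a₂/a₁)^(3/2) = 17.12.
T₂ = 132.0 × 17.12 = 2259 min.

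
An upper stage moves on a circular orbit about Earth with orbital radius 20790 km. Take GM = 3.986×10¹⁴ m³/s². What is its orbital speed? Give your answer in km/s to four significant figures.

r = 20790 km = 2.079×10⁷ m.
For a circular orbit v = √(μ/r) = √(3.986×10¹⁴ / 2.079×10⁷) = √(1.917×10⁷) = 4379 m/s.
That is 4.379 km/s.

v ≈ 4.379 km/s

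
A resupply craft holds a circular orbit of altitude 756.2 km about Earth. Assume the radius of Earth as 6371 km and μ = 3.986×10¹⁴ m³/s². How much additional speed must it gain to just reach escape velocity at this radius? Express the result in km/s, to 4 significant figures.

Δv ≈ 3.098 km/s

r = 6371 + 756.2 = 7127.2 km = 7.1272×10⁶ m.
Circular speed v_c = √(μ/r) = 7478 m/s.
Escape speed v_esc = √(2μ/r) = √2 × v_c = 10580 m/s.
Δv = v_esc − v_c = 3098 m/s = 3.098 km/s.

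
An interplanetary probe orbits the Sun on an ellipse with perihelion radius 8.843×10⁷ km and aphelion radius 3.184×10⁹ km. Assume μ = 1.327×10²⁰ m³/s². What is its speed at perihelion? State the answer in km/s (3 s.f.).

v ≈ 54.0 km/s

Semi-major axis a = (r_p + r_a)/2 = 1.6362×10⁹ km = 1.636×10¹² m.
Vis-viva: v² = μ(2/r − 1/a) = 1.327×10²⁰ × (2.262×10⁻¹¹ − 6.112×10⁻¹³) = 2.920×10⁹ m²/s².
v = 54040 m/s = 54.04 km/s.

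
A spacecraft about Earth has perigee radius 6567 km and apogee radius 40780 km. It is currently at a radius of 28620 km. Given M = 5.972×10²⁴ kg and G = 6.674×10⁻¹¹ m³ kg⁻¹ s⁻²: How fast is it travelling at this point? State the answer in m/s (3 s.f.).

μ = GM = 6.674×10⁻¹¹ × 5.972×10²⁴ = 3.986×10¹⁴ m³/s².
Semi-major axis a = (r_p + r_a)/2 = 23674 km = 2.367×10⁷ m.
Vis-viva: v² = μ(2/r − 1/a) = 3.986×10¹⁴ × (6.988×10⁻⁸ − 4.224×10⁻⁸) = 1.102×10⁷ m²/s².
v = 3319 m/s.

v ≈ 3320 m/s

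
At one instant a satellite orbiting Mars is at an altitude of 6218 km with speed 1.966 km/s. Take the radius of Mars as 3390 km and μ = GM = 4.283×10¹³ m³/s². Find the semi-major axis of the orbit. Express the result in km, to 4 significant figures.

a ≈ 8481 km

r = 3390 + 6218 = 9608.0 km = 9.608×10⁶ m.
Vis-viva rearranged: 1/a = 2/r − v²/μ = 2.082×10⁻⁷ − 9.024×10⁻⁸ = 1.179×10⁻⁷ m⁻¹.
a = 8.481×10⁶ m = 8480.6 km.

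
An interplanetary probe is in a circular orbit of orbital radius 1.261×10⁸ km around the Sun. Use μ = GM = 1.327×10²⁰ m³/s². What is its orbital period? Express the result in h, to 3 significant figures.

r = 1.261×10⁸ km = 1.261×10¹¹ m.
Kepler's third law: T = 2π√(r³/μ) = 2π√((1.261×10¹¹)³ / 1.327×10²⁰).
r³/μ = 1.511×10¹³ s², so T = 2π × 3.887×10⁶ = 2.442×10⁷ s.
Converting: 2.442×10⁷ s ÷ 3600 = 6784 h.

T ≈ 6780 h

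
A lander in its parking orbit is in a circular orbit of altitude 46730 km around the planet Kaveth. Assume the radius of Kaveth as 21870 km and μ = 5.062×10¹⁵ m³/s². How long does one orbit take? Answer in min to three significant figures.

T ≈ 836 min

r = 21870 + 46730 = 68600 km = 6.8600×10⁷ m.
Kepler's third law: T = 2π√(r³/μ) = 2π√((6.860×10⁷)³ / 5.062×10¹⁵).
r³/μ = 6.377×10⁷ s², so T = 2π × 7.986×10³ = 5.018×10⁴ s.
Converting: 5.018×10⁴ s ÷ 60.00 = 836.3 min.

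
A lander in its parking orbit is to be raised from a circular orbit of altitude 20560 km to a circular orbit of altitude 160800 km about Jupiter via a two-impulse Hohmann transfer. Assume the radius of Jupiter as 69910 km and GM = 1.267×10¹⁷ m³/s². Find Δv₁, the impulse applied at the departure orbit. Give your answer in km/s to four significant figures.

r₁ = 69910 + 20560 = 90470 km = 9.0470×10⁷ m.
r₂ = 69910 + 160800 = 230710 km = 2.3071×10⁸ m.
Transfer ellipse a_t = (r₁ + r₂)/2 = 1.606×10⁸ m.
At r₁: circular v_c1 = √(μ/r₁) = 37420 m/s; transfer-perijove v_p = √[μ(2/r₁ − 1/a_t)] = 44850 m/s.
Δv₁ = v_p − v_c1 = 7432 m/s.
= 7.432 km/s.

Δv ≈ 7.432 km/s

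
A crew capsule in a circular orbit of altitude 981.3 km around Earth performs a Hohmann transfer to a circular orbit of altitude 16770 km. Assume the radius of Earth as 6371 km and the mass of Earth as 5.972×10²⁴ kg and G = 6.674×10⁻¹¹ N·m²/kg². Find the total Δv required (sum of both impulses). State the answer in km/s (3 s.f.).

Δv_total ≈ 2.98 km/s

μ = GM = 6.674×10⁻¹¹ × 5.972×10²⁴ = 3.986×10¹⁴ m³/s².
r₁ = 6371 + 981.3 = 7352.3 km = 7.3523×10⁶ m.
r₂ = 6371 + 16770 = 23141 km = 2.3141×10⁷ m.
Transfer ellipse a_t = (r₁ + r₂)/2 = 1.525×10⁷ m.
At r₁: circular v_c1 = √(μ/r₁) = 7363 m/s; transfer-perigee v_p = √[μ(2/r₁ − 1/a_t)] = 9071 m/s.
Δv₁ = v_p − v_c1 = 1708 m/s.
At r₂: circular v_c2 = √(μ/r₂) = 4150 m/s; transfer-apogee v_a = √[μ(2/r₂ − 1/a_t)] = 2882 m/s.
Δv₂ = v_c2 − v_a = 1268 m/s.
Total Δv = Δv₁ + Δv₂ = 2976 m/s = 2.976 km/s.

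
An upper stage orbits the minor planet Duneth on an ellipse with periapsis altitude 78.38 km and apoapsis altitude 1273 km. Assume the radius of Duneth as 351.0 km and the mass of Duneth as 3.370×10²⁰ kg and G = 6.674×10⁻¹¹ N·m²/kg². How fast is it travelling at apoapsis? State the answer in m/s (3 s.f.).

μ = GM = 6.674×10⁻¹¹ × 3.370×10²⁰ = 2.249×10¹⁰ m³/s².
r_p = 351.0 + 78.38 = 429.38 km = 4.2938×10⁵ m.
r_a = 351.0 + 1273 = 1624.0 km = 1.6240×10⁶ m.
Semi-major axis a = (r_p + r_a)/2 = 1026.7 km = 1.027×10⁶ m.
Vis-viva: v² = μ(2/r − 1/a) = 2.249×10¹⁰ × (1.232×10⁻⁶ − 9.740×10⁻⁷) = 5.792×10³ m²/s².
v = 76.11 m/s.

v ≈ 76.1 m/s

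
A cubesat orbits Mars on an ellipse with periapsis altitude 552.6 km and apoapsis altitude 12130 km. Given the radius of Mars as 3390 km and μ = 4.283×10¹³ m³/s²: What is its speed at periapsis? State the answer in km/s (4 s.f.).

r_p = 3390 + 552.6 = 3942.6 km = 3.9426×10⁶ m.
r_a = 3390 + 12130 = 15520 km = 1.5520×10⁷ m.
Semi-major axis a = (r_p + r_a)/2 = 9731.3 km = 9.731×10⁶ m.
Vis-viva: v² = μ(2/r − 1/a) = 4.283×10¹³ × (5.073×10⁻⁷ − 1.028×10⁻⁷) = 1.733×10⁷ m²/s².
v = 4162 m/s = 4.162 km/s.

v ≈ 4.162 km/s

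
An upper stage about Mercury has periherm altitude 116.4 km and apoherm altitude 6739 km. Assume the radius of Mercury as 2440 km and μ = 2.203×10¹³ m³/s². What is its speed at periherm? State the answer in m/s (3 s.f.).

v ≈ 3670 m/s

r_p = 2440 + 116.4 = 2556.4 km = 2.5564×10⁶ m.
r_a = 2440 + 6739 = 9179.0 km = 9.1790×10⁶ m.
Semi-major axis a = (r_p + r_a)/2 = 5867.7 km = 5.868×10⁶ m.
Vis-viva: v² = μ(2/r − 1/a) = 2.203×10¹³ × (7.824×10⁻⁷ − 1.704×10⁻⁷) = 1.348×10⁷ m²/s².
v = 3672 m/s.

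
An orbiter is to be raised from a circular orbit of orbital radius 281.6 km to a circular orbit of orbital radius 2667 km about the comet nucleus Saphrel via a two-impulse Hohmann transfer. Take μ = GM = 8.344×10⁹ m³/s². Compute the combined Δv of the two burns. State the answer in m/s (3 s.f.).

r₁ = 281.6 km = 2.816×10⁵ m.
r₂ = 2667 km = 2.667×10⁶ m.
Transfer ellipse a_t = (r₁ + r₂)/2 = 1.474×10⁶ m.
At r₁: circular v_c1 = √(μ/r₁) = 172.1 m/s; transfer-periapsis v_p = √[μ(2/r₁ − 1/a_t)] = 231.5 m/s.
Δv₁ = v_p − v_c1 = 59.38 m/s.
At r₂: circular v_c2 = √(μ/r₂) = 55.93 m/s; transfer-apoapsis v_a = √[μ(2/r₂ − 1/a_t)] = 24.45 m/s.
Δv₂ = v_c2 − v_a = 31.49 m/s.
Total Δv = Δv₁ + Δv₂ = 90.87 m/s.

Δv_total ≈ 90.9 m/s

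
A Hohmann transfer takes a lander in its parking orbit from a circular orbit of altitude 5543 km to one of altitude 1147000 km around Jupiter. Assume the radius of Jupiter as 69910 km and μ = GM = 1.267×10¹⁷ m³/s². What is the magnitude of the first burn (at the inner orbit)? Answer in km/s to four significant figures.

r₁ = 69910 + 5543 = 75453 km = 7.5453×10⁷ m.
r₂ = 69910 + 1147000 = 1216900 km = 1.2169×10⁹ m.
Transfer ellipse a_t = (r₁ + r₂)/2 = 6.462×10⁸ m.
At r₁: circular v_c1 = √(μ/r₁) = 40980 m/s; transfer-perijove v_p = √[μ(2/r₁ − 1/a_t)] = 56230 m/s.
Δv₁ = v_p − v_c1 = 15260 m/s.
= 15.26 km/s.

Δv ≈ 15.26 km/s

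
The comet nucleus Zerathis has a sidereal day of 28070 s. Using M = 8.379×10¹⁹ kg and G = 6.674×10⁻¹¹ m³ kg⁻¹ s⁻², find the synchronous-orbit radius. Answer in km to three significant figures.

r_sync ≈ 481 km

μ = GM = 6.674×10⁻¹¹ × 8.379×10¹⁹ = 5.592×10⁹ m³/s².
A synchronous orbit has period T, so by Kepler's third law a = (μT²/4π²)^(1/3).
μT²/4π² = 5.592×10⁹ × (2.807×10⁴)² / 39.48 = 1.116×10¹⁷ m³.
a = 4.815×10⁵ m = 481.47 km.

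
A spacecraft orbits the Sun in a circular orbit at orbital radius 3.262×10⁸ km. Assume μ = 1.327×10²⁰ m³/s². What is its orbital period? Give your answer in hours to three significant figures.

T ≈ 28200 hours

r = 3.262×10⁸ km = 3.262×10¹¹ m.
Kepler's third law: T = 2π√(r³/μ) = 2π√((3.262×10¹¹)³ / 1.327×10²⁰).
r³/μ = 2.616×10¹⁴ s², so T = 2π × 1.617×10⁷ = 1.016×10⁸ s.
Converting: 1.016×10⁸ s ÷ 3600 = 28230 hours.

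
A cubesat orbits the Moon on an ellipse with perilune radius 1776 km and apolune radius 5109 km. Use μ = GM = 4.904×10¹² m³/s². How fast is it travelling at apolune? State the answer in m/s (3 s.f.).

v ≈ 704 m/s

Semi-major axis a = (r_p + r_a)/2 = 3442.5 km = 3.442×10⁶ m.
Vis-viva: v² = μ(2/r − 1/a) = 4.904×10¹² × (3.915×10⁻⁷ − 2.905×10⁻⁷) = 4.952×10⁵ m²/s².
v = 703.7 m/s.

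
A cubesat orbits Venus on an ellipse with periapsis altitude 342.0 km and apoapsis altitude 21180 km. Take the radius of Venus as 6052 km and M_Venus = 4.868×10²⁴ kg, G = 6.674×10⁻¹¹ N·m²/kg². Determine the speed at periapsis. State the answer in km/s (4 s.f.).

μ = GM = 6.674×10⁻¹¹ × 4.868×10²⁴ = 3.249×10¹⁴ m³/s².
r_p = 6052 + 342.0 = 6394.0 km = 6.3940×10⁶ m.
r_a = 6052 + 21180 = 27232 km = 2.7232×10⁷ m.
Semi-major axis a = (r_p + r_a)/2 = 16813 km = 1.681×10⁷ m.
Vis-viva: v² = μ(2/r − 1/a) = 3.249×10¹⁴ × (3.128×10⁻⁷ − 5.948×10⁻⁸) = 8.230×10⁷ m²/s².
v = 9072 m/s = 9.072 km/s.

v ≈ 9.072 km/s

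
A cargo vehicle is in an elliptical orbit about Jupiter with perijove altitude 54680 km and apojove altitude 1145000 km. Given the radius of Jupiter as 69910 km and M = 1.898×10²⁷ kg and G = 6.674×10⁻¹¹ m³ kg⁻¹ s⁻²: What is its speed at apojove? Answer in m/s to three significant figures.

μ = GM = 6.674×10⁻¹¹ × 1.898×10²⁷ = 1.267×10¹⁷ m³/s².
r_p = 69910 + 54680 = 124590 km = 1.2459×10⁸ m.
r_a = 69910 + 1145000 = 1214900 km = 1.2149×10⁹ m.
Semi-major axis a = (r_p + r_a)/2 = 6.6975×10⁵ km = 6.698×10⁸ m.
Vis-viva: v² = μ(2/r − 1/a) = 1.267×10¹⁷ × (1.646×10⁻⁹ − 1.493×10⁻⁹) = 1.940×10⁷ m²/s².
v = 4404 m/s.

v ≈ 4400 m/s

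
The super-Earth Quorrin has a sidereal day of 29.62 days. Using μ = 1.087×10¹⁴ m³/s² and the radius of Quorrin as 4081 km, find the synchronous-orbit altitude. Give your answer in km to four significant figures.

T = 29.62 days = 2.559×10⁶ s.
A synchronous orbit has period T, so by Kepler's third law a = (μT²/4π²)^(1/3).
μT²/4π² = 1.087×10¹⁴ × (2.559×10⁶)² / 39.48 = 1.803×10²⁵ m³.
a = 2.622×10⁸ m = 2.6223×10⁵ km.
Altitude h = a − R = 2.6223×10⁵ − 4081 = 2.5815×10⁵ km.

h_sync ≈ 2.582×10⁵ km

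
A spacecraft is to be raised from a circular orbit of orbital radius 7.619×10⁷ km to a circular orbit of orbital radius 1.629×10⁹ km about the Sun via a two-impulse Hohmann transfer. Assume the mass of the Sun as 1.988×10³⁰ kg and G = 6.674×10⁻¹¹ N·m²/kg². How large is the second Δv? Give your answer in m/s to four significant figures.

μ = GM = 6.674×10⁻¹¹ × 1.988×10³⁰ = 1.327×10²⁰ m³/s².
r₁ = 7.619×10⁷ km = 7.619×10¹⁰ m.
r₂ = 1.629×10⁹ km = 1.629×10¹² m.
Transfer ellipse a_t = (r₁ + r₂)/2 = 8.526×10¹¹ m.
At r₁: circular v_c1 = √(μ/r₁) = 41730 m/s; transfer-perihelion v_p = √[μ(2/r₁ − 1/a_t)] = 57680 m/s.
At r₂: circular v_c2 = √(μ/r₂) = 9025 m/s; transfer-aphelion v_a = √[μ(2/r₂ − 1/a_t)] = 2698 m/s.
Δv₂ = v_c2 − v_a = 6327 m/s.

Δv ≈ 6327 m/s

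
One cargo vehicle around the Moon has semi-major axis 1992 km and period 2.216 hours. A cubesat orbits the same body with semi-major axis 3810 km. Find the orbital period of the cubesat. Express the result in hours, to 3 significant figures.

T₂ ≈ 5.86 hours

Kepler's third law: T² ∝ a³, so T₂ = T₁ (a₂/a₁)^(3/2).
a₂/a₁ = 1.913, (a₂/a₁)^(3/2) = 2.645.
T₂ = 2.216 × 2.645 = 5.862 hours.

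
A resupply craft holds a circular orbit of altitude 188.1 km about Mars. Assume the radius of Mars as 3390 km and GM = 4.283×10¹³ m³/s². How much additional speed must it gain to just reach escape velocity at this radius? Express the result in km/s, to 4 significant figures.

Δv ≈ 1.433 km/s

r = 3390 + 188.1 = 3578.1 km = 3.5781×10⁶ m.
Circular speed v_c = √(μ/r) = 3460 m/s.
Escape speed v_esc = √(2μ/r) = √2 × v_c = 4893 m/s.
Δv = v_esc − v_c = 1433 m/s = 1.433 km/s.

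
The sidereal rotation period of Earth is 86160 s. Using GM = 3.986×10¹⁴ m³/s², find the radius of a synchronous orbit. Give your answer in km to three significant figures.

r_sync ≈ 42200 km

A synchronous orbit has period T, so by Kepler's third law a = (μT²/4π²)^(1/3).
μT²/4π² = 3.986×10¹⁴ × (8.616×10⁴)² / 39.48 = 7.495×10²² m³.
a = 4.216×10⁷ m = 42163 km.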